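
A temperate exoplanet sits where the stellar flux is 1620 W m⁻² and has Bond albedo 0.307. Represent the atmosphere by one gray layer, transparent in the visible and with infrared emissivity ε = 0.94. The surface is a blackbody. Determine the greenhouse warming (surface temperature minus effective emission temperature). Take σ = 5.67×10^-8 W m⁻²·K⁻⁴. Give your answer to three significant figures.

The planet radiates to space at T_e = [S(1−α)/(4σ)]^(1/4) = 265.2 K.
For a single slab of emissivity ε, T_s⁴ = 2T_e⁴/(2−ε); thus T_s = 265.2·(1.887)^(1/4) = 310.9 K.
Greenhouse warming: T_s − T_e = 45.63 K.

45.6 K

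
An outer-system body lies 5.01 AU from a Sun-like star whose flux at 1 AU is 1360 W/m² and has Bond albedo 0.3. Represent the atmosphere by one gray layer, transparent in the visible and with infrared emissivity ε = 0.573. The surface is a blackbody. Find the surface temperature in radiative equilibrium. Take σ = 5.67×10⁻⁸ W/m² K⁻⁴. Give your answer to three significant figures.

Flux at the orbit: S = 1360/(5.01)² = 54.18 W/m².
The planet radiates to space at T_e = [S(1−α)/(4σ)]^(1/4) = 113.7 K.
For a single slab of emissivity ε, T_s⁴ = 2T_e⁴/(2−ε); thus T_s = 113.7·(1.402)^(1/4) = 123.7 K.

124 K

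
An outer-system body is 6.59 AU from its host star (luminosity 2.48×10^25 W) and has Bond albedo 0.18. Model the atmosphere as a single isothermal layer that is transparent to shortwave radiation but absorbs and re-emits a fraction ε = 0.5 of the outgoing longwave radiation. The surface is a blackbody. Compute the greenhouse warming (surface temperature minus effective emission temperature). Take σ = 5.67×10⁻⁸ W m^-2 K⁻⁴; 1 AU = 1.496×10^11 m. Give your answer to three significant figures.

3.88 K

d = 6.59 × 1.496×10^11 m = 9.859×10^11 m.
Spreading L over a sphere of radius d: S = 2.48×10^25/(4π·9.86×10^11²) = 2.031 W m^-2.
Effective emission temperature (TOA balance): σT_e⁴ = S(1−α)/4 = 0.4163 W m^-2 → T_e = 52.05 K.
Surface balance with a leaky layer gives σT_s⁴ = σT_e⁴·2/(2−ε), so T_s = T_e·[2/(2−0.5)]^(1/4) = 55.93 K.
The atmosphere warms the surface by 3.882 K.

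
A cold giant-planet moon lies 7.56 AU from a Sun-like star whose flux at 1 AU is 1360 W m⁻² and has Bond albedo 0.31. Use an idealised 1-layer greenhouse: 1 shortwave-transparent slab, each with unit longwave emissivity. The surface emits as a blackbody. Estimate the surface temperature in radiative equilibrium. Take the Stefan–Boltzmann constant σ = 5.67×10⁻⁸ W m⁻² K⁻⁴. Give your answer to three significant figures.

Flux at the orbit: S = 1360/(7.56)² = 23.80 W m⁻².
The effective emission temperature is T_e = [S(1−α)/(4σ)]^¼ = 92.24 K.
Layer-by-layer balance gives σT_s⁴ = (N+1)σT_e⁴, so T_s = 2^¼·92.24 = 109.7 K.

110 K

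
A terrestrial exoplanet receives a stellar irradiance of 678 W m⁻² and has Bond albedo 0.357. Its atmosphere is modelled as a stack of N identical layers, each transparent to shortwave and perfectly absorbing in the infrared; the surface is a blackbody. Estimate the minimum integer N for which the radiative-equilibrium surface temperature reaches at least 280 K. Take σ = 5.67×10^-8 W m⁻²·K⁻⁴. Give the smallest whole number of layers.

Top-of-atmosphere balance: σT_e⁴ = S(1−α)/4 = 109.0 W m⁻² → T_e = 209.4 K.
Need (N+1)T_e⁴ ≥ T_s⁴, i.e. N+1 ≥ (280/209.4)⁴ = 3.198.
So N ≥ 2.198; the smallest integer is N = 3.

3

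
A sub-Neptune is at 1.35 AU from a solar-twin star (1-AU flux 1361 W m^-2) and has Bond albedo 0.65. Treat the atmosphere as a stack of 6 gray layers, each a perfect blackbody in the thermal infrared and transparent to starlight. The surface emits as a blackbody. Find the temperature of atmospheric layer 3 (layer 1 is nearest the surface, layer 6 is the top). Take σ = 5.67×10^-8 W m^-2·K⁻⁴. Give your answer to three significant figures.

Irradiance scales as 1/d², so S = 1361 W m^-2 × (1/1.35)² = 746.8 W m^-2.
Top-of-atmosphere balance: σT_e⁴ = S(1−α)/4 = 65.34 W m^-2 → T_e = 184.2 K.
In the N-layer model, layer k (counted from the surface) has T_k = (N+1−k)^(1/4)·T_e.
With k = 3: T_3 = (6+1−3)^¼·184.2 K = 260.6 K.

261 K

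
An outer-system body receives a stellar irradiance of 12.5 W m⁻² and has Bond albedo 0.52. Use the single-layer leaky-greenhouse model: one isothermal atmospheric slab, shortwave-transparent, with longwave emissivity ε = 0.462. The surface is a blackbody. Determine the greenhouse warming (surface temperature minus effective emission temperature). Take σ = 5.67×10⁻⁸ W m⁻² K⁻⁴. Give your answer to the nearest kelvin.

5 K

The planet radiates to space at T_e = [S(1−α)/(4σ)]^(1/4) = 71.72 K.
Surface balance with a leaky layer gives σT_s⁴ = σT_e⁴·2/(2−ε), so T_s = T_e·[2/(2−0.462)]^(1/4) = 76.59 K.
The atmosphere warms the surface by 4.867 K.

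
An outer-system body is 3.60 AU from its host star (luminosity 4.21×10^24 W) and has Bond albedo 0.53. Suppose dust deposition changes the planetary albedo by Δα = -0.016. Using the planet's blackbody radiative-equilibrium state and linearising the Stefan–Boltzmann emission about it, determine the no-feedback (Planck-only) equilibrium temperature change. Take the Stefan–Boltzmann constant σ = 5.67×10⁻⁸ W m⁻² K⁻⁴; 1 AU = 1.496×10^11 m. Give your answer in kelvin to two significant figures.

d = 3.60 × 1.496×10^11 m = 5.386×10^11 m.
Spreading L over a sphere of radius d: S = 4.21×10^24/(4π·5.39×10^11²) = 1.155 W m⁻².
Reference equilibrium: T_e = [S(1−α)/(4σ)]^(1/4) = 39.33 K.
TOA radiative forcing: ΔF = −S·Δα/4 = −1.155·(-0.016)/4 = 0.004620 W m⁻².
Linearising σT⁴ gives d(σT⁴)/dT = 4σT_e³ = 0.01380 W m⁻² per K.
ΔT₀ = ΔF/λ_P = 0.004620/0.01380 = 0.335 K.

0.33 K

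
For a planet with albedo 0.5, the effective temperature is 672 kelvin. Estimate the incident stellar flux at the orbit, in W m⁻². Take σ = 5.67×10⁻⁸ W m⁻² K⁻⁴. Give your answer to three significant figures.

Invert the energy balance for S: S = 4σT⁴/(1−α).
σT⁴ = 5.67×10⁻⁸·(672)⁴ = 11560 W m⁻².
S = 4·11560/0.5 = 92500 W m⁻².

92500 W m⁻²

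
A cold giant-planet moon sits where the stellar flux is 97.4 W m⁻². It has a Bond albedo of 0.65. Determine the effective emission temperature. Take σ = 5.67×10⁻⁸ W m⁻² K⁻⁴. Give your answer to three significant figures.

111 kelvin

Averaging over the sphere, the absorbed flux is S(1−α)/4 = 8.522 W m⁻².
Balancing against σT⁴: T = (8.522/5.67×10⁻⁸)^(1/4) = 110.7 K.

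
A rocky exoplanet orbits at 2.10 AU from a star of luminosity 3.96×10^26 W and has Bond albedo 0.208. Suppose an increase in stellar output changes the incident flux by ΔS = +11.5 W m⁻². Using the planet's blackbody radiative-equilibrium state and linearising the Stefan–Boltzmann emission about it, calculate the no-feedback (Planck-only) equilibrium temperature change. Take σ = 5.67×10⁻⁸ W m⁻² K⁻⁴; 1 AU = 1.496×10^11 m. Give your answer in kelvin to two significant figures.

Orbital distance: d = 2.10 AU = 3.142×10^11 m.
Spreading L over a sphere of radius d: S = 3.96×10^26/(4π·3.14×10^11²) = 319.3 W m⁻².
Unperturbed T_e = [319.3·(1−0.208)/(4σ)]^¼ = 182.7 K.
TOA radiative forcing: ΔF = (1−α)ΔS/4 = 0.792·(+11.5)/4 = 2.277 W m⁻².
Linearising σT⁴ gives d(σT⁴)/dT = 4σT_e³ = 1.384 W m⁻² per K.
Hence the no-feedback warming is ΔF/(4σT_e³) = 1.65 K.

1.6 kelvin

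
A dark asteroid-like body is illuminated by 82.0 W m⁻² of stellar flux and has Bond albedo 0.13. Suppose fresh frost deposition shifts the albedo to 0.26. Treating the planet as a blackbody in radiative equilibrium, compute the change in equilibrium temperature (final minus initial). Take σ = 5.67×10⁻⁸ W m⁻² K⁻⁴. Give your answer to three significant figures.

-5.28 K

With α = 0.13, T₁ = 133.2 K.
With α = 0.26, T₂ = 127.9 K.
ΔT = T₂ − T₁ = -5.281 K.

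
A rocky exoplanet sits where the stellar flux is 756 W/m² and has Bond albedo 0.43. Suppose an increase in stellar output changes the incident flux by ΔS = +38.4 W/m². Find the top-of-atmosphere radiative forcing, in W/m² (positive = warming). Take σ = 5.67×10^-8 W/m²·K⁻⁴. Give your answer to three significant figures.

Only a fraction (1−α) is absorbed and it's spread over 4πR², so ΔF = (1−α)ΔS/4 = 5.472 W/m².

5.47 W/m²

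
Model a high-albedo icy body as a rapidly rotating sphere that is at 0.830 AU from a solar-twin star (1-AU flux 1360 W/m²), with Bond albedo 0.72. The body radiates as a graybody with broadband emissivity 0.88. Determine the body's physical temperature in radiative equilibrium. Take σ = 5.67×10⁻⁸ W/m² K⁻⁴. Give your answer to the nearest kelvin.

229 kelvin

Irradiance scales as 1/d², so S = 1360 W/m² × (1/0.830)² = 1974 W/m².
Averaging over the sphere, the absorbed flux is S(1−α)/4 = 138.2 W/m².
Radiative balance εσT⁴ = 138.2 gives T = [138.2/(0.88·σ)]^(1/4) = 229.4 K.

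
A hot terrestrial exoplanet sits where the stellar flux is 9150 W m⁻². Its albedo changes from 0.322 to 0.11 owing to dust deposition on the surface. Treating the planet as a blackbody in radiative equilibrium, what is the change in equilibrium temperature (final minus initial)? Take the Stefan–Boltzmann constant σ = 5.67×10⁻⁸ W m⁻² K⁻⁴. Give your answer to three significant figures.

28.6 kelvin

Initial: T₁ = [S(1−0.322)/(4σ)]^(1/4) = 406.7 K.
Final:   T₂ = [S(1−0.11)/(4σ)]^(1/4) = 435.3 K.
Change: 435.3 − 406.7 = 28.62 K.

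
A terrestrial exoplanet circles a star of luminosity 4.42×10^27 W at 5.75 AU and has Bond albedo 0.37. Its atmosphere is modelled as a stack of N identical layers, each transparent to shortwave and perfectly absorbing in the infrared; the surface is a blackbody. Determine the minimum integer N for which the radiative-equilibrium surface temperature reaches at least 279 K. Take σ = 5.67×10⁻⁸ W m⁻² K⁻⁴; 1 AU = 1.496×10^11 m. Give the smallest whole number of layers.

Orbital distance: d = 5.75 AU = 8.602×10^11 m.
S = L/(4πd²) = 475.4 W m⁻².
Top-of-atmosphere balance: σT_e⁴ = S(1−α)/4 = 74.87 W m⁻² → T_e = 190.6 K.
T_s = (N+1)^(1/4)·T_e ≥ 279 K requires N+1 ≥ (T_s/T_e)⁴ = (279/190.6)⁴ = 4.589.
Rounding up, N = 4.

4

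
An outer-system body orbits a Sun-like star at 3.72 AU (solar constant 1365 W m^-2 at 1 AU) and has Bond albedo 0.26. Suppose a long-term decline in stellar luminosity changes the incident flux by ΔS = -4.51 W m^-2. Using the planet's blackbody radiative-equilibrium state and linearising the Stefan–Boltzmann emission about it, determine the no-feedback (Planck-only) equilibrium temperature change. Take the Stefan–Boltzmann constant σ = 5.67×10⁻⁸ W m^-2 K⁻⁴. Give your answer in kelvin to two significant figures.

Irradiance scales as 1/d², so S = 1365 W m^-2 × (1/3.72)² = 98.64 W m^-2.
The baseline emission temperature is T_e = 133.9 K.
TOA radiative forcing: ΔF = (1−α)ΔS/4 = 0.74·(-4.51)/4 = -0.8343 W m^-2.
Linearising σT⁴ gives d(σT⁴)/dT = 4σT_e³ = 0.5450 W m^-2 per K.
So ΔT₀ = -0.8343/0.5450 = -1.53 K.

-1.5 K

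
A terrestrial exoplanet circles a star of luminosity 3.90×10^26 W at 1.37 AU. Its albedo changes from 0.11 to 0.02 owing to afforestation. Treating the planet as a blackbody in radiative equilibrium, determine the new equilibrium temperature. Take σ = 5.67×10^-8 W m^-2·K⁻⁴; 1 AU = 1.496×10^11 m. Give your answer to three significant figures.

238 kelvin

Orbital distance: d = 1.37 AU = 2.050×10^11 m.
Flux at the orbit: S = L/(4πd²) = 3.90×10^26/(4π·(2.05×10^11)²) = 738.8 W m^-2.
New equilibrium: T₂ = [(1−0.02)·738.8/(4σ)]^(1/4) = 237.7 K.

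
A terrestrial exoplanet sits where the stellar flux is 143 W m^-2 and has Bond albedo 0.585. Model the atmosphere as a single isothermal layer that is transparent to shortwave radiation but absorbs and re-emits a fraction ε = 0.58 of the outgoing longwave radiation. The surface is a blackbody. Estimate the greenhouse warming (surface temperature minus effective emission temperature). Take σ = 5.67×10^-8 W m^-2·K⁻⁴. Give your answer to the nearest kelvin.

11 K

The planet radiates to space at T_e = [S(1−α)/(4σ)]^(1/4) = 127.2 K.
Surface balance with a leaky layer gives σT_s⁴ = σT_e⁴·2/(2−ε), so T_s = T_e·[2/(2−0.58)]^(1/4) = 138.6 K.
Greenhouse warming: T_s − T_e = 11.37 K.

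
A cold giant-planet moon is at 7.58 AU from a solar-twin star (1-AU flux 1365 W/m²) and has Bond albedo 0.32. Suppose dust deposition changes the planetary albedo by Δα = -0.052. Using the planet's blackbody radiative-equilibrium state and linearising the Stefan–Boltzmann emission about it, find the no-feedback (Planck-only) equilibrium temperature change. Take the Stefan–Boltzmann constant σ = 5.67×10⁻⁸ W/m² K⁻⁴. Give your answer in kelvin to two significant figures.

1.8 K

By the inverse-square law, S = 1365/7.58² = 23.76 W/m².
The baseline emission temperature is T_e = 91.87 K.
ΔF = −(S/4)Δα = −(23.76/4)×(-0.052) = 0.3088 W/m².
Planck response: λ_P = 4σT_e³ = 4·5.67×10⁻⁸·(91.87)³ = 0.1758 W/m²/K.
ΔT₀ = ΔF/λ_P = 0.3088/0.1758 = 1.76 K.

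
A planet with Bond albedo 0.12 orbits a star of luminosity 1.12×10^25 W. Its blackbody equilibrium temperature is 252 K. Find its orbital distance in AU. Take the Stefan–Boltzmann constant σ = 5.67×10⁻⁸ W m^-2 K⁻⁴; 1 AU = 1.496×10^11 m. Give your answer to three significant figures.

0.196 AU

Energy balance gives S = 4σT⁴/(1−α) = 1039 W m^-2.
S = L/(4πd²) → d = √(L/4πS) = √(1.12×10^25/(4π·1039)) = 2.928×10^10 m = 0.1957 AU.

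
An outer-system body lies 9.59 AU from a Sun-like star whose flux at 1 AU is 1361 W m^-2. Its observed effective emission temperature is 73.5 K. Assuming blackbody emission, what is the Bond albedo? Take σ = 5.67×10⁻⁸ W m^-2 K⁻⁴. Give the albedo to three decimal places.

By the inverse-square law, S = 1361/9.59² = 14.80 W m^-2.
Rearranging the radiative balance, α = 1 − 4σT⁴/S.
σT⁴ = 1.655 W m^-2, so 4σT⁴ = 6.619 W m^-2.
1−α = 6.619/14.80 = 0.4473, so α = 0.5527.

0.553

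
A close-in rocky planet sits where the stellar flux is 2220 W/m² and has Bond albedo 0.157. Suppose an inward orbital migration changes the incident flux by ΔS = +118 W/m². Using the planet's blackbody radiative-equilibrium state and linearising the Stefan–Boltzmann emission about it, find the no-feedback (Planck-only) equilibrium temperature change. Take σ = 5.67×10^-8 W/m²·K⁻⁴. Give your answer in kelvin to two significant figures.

Reference equilibrium: T_e = [S(1−α)/(4σ)]^(1/4) = 301.4 K.
TOA radiative forcing: ΔF = (1−α)ΔS/4 = 0.843·(+118)/4 = 24.87 W/m².
Linearising σT⁴ gives d(σT⁴)/dT = 4σT_e³ = 6.209 W/m² per K.
Hence the no-feedback warming is ΔF/(4σT_e³) = 4.01 K.

4.0 kelvin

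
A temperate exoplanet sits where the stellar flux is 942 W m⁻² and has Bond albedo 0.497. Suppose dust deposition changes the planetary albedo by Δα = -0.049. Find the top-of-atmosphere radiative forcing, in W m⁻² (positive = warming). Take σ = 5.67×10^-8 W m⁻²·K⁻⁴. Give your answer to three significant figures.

The change in absorbed flux is Δ[S(1−α)/4] = −SΔα/4 = 11.54 W m⁻².

11.5 W m⁻²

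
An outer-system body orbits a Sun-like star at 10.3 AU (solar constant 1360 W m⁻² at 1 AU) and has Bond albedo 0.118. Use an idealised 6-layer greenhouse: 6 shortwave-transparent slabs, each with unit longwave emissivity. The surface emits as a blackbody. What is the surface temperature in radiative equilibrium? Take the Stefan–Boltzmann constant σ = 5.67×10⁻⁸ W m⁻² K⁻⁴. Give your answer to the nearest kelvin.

137 K

Flux at the orbit: S = 1360/(10.3)² = 12.82 W m⁻².
The effective emission temperature is T_e = [S(1−α)/(4σ)]^¼ = 84.03 K.
With N = 6 opaque layers, T_s = (N+1)^(1/4)·T_e = 7^(1/4)·84.03 = 136.7 K.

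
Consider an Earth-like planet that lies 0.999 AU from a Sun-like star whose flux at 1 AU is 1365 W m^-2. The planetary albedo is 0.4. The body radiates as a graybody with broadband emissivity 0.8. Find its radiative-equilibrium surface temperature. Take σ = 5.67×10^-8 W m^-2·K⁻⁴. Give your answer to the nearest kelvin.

Irradiance scales as 1/d², so S = 1365 W m^-2 × (1/0.999)² = 1368 W m^-2.
Averaging over the sphere, the absorbed flux is S(1−α)/4 = 205.2 W m^-2.
Radiative balance εσT⁴ = 205.2 gives T = [205.2/(0.8·σ)]^(1/4) = 259.3 K.

259 K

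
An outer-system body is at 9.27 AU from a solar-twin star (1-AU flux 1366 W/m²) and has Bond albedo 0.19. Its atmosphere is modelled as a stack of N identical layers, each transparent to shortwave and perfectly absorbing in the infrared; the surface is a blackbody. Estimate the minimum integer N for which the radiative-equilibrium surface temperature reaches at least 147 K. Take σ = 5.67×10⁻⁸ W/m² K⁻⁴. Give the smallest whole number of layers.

8

By the inverse-square law, S = 1366/9.27² = 15.90 W/m².
The effective emission temperature is T_e = [S(1−α)/(4σ)]^¼ = 86.80 K.
Need (N+1)T_e⁴ ≥ T_s⁴, i.e. N+1 ≥ (147/86.80)⁴ = 8.225.
The minimum whole number is N = 8.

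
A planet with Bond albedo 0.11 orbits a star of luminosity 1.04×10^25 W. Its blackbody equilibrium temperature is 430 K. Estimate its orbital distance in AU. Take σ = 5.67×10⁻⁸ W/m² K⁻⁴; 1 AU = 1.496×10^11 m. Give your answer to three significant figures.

0.0652 AU

Energy balance gives S = 4σT⁴/(1−α) = 8712 W/m².
Then d = [L/(4πS)]^(1/2) = 9.746×10^9 m, i.e. 0.06515 AU.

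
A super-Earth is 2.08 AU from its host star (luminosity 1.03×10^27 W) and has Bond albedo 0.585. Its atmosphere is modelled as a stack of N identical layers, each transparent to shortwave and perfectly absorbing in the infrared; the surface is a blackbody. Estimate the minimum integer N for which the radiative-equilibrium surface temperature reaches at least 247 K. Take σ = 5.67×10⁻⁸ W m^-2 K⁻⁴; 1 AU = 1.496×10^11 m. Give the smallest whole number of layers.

Orbital distance: d = 2.08 AU = 3.112×10^11 m.
Spreading L over a sphere of radius d: S = 1.03×10^27/(4π·3.11×10^11²) = 846.5 W m^-2.
The effective emission temperature is T_e = [S(1−α)/(4σ)]^¼ = 198.4 K.
T_s = (N+1)^(1/4)·T_e ≥ 247 K requires N+1 ≥ (T_s/T_e)⁴ = (247/198.4)⁴ = 2.403.
Rounding up, N = 2.

2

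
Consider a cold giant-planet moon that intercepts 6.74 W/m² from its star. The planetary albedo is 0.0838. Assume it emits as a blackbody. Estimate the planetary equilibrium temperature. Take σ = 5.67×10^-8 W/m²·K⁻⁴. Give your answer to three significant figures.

Averaging over the sphere, the absorbed flux is S(1−α)/4 = 1.544 W/m².
In equilibrium σT⁴ equals this, so T = 72.24 K.

72.2 kelvin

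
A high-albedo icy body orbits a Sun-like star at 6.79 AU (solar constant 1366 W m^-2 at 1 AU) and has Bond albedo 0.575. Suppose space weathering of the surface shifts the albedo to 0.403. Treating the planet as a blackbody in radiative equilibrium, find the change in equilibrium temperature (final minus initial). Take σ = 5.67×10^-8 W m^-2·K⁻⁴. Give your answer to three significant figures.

7.65 K

Flux at the orbit: S = 1366/(6.79)² = 29.63 W m^-2.
With α = 0.575, T₁ = 86.32 K.
After:  T₂ = [29.63·0.597/(4σ)]^(1/4) = 93.97 K.
ΔT = T₂ − T₁ = 7.654 K.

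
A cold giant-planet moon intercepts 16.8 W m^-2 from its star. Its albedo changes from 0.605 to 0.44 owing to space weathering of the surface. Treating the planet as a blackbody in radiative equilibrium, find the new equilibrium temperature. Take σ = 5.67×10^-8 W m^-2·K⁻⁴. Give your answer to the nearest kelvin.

With the new albedo, S(1−α₂)/4 = 2.352 W m^-2, so T₂ = 80.25 K.

80 K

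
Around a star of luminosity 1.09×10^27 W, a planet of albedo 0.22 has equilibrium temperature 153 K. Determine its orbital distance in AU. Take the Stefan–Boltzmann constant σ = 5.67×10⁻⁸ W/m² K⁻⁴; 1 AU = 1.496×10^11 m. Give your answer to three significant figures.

Energy balance gives S = 4σT⁴/(1−α) = 159.3 W/m².
S = L/(4πd²) → d = √(L/4πS) = √(1.09×10^27/(4π·159.3)) = 7.378×10^11 m = 4.932 AU.

4.93 AU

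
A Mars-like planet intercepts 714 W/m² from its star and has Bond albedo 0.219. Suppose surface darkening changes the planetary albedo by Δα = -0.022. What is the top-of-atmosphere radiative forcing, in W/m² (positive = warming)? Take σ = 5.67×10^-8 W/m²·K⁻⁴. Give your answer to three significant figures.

The change in absorbed flux is Δ[S(1−α)/4] = −SΔα/4 = 3.927 W/m².

3.93 W/m²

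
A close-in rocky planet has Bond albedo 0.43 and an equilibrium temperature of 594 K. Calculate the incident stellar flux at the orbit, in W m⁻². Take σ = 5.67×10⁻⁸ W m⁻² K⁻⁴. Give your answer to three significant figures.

Invert the energy balance for S: S = 4σT⁴/(1−α).
σT⁴ = 5.67×10⁻⁸·(594)⁴ = 7059 W m⁻².
S = 4·7059/0.57 = 49540 W m⁻².

49500 W m⁻²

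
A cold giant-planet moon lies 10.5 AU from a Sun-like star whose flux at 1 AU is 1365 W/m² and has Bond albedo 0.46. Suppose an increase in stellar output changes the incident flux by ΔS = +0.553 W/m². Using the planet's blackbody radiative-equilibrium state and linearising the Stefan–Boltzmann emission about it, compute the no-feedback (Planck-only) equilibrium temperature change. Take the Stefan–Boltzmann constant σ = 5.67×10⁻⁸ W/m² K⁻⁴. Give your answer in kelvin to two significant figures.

0.82 K

Irradiance scales as 1/d², so S = 1365 W/m² × (1/10.5)² = 12.38 W/m².
The baseline emission temperature is T_e = 73.68 K.
TOA radiative forcing: ΔF = (1−α)ΔS/4 = 0.54·(+0.553)/4 = 0.07466 W/m².
Linearising σT⁴ gives d(σT⁴)/dT = 4σT_e³ = 0.09073 W/m² per K.
Hence the no-feedback warming is ΔF/(4σT_e³) = 0.823 K.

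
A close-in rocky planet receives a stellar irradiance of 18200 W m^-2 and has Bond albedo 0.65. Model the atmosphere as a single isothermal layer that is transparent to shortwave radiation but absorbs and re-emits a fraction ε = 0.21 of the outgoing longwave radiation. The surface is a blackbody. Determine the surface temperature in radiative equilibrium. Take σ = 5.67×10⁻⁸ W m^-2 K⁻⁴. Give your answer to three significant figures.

The planet radiates to space at T_e = [S(1−α)/(4σ)]^(1/4) = 409.4 K.
The surface balance (absorbed SW + ε·downward IR = σT_s⁴) with T_a⁴ = T_s⁴/2 reduces to T_s = T_e·[2/(2−ε)]^¼ = 420.9 K.

421 K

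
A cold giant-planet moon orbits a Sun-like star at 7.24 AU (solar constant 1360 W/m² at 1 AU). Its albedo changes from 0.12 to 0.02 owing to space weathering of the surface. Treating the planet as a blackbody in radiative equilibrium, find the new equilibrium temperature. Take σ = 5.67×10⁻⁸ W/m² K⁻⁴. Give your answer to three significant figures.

103 K

Flux at the orbit: S = 1360/(7.24)² = 25.95 W/m².
New equilibrium: T₂ = [(1−0.02)·25.95/(4σ)]^(1/4) = 102.9 K.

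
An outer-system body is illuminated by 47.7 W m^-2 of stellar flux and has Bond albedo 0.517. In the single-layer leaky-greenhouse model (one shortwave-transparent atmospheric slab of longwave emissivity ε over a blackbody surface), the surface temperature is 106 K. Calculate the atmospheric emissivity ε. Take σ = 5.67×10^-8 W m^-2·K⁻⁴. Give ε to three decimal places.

0.391

TOA balance gives T_e = 100.4 K.
Since (2−ε)/2 = (T_e/T_s)⁴ = 0.8046, ε = 0.3907.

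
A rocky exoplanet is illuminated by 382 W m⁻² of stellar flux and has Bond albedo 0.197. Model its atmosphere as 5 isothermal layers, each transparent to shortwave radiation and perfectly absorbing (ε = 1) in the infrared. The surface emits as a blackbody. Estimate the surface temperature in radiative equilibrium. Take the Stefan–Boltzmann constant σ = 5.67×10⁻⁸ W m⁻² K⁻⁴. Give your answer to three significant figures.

Top-of-atmosphere balance: σT_e⁴ = S(1−α)/4 = 76.69 W m⁻² → T_e = 191.8 K.
Layer-by-layer balance gives σT_s⁴ = (N+1)σT_e⁴, so T_s = 6^¼·191.8 = 300.1 K.

300 K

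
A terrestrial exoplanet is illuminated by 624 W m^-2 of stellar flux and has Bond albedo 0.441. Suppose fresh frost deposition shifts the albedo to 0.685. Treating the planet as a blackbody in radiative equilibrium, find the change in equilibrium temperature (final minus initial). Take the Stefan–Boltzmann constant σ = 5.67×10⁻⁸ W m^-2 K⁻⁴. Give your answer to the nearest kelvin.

-26 K

With α = 0.441, T₁ = 198.0 K.
Final:   T₂ = [S(1−0.685)/(4σ)]^(1/4) = 171.6 K.
Change: 171.6 − 198.0 = -26.45 K.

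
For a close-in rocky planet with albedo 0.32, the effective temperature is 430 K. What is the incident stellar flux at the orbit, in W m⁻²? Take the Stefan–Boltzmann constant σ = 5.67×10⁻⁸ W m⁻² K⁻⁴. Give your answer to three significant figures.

Invert the energy balance for S: S = 4σT⁴/(1−α).
The emitted flux is σT⁴ = 1938 W m⁻².
S = 4·1938/0.68 = 11400 W m⁻².

11400 W m⁻²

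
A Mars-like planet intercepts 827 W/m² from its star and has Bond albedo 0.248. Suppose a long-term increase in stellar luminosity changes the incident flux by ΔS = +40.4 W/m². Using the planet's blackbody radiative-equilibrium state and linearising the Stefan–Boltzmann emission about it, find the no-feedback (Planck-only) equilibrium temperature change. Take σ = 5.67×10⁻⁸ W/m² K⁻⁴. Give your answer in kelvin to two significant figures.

Reference equilibrium: T_e = [S(1−α)/(4σ)]^(1/4) = 228.8 K.
ΔF = Δ[S(1−α)]/4 = (1−0.248)·+40.4/4 = 7.595 W/m².
Planck response: λ_P = 4σT_e³ = 4·5.67×10⁻⁸·(228.8)³ = 2.718 W/m²/K.
So ΔT₀ = 7.595/2.718 = 2.79 K.

2.8 kelvin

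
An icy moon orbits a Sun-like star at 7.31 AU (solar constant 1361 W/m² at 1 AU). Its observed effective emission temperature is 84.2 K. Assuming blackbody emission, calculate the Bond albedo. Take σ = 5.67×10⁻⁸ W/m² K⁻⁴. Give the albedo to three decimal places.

0.552

Flux at the orbit: S = 1361/(7.31)² = 25.47 W/m².
Rearranging the radiative balance, α = 1 − 4σT⁴/S.
σT⁴ = 2.850 W/m², so 4σT⁴ = 11.40 W/m².
Hence α = 1 − 11.40/25.47 = 0.5524.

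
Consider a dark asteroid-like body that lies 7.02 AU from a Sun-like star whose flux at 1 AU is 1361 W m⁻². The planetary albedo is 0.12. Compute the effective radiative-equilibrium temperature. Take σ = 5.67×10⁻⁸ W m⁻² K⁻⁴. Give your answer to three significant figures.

Flux at the orbit: S = 1361/(7.02)² = 27.62 W m⁻².
Averaging over the sphere, the absorbed flux is S(1−α)/4 = 6.076 W m⁻².
Set σT⁴ = 6.076 → T = (6.076/σ)^(1/4) = 101.7 K.

102 K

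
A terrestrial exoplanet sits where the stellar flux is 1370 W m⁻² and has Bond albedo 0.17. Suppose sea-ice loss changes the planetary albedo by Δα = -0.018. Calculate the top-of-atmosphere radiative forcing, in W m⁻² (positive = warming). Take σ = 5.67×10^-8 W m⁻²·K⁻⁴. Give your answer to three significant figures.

6.16 W m⁻²

The change in absorbed flux is Δ[S(1−α)/4] = −SΔα/4 = 6.165 W m⁻².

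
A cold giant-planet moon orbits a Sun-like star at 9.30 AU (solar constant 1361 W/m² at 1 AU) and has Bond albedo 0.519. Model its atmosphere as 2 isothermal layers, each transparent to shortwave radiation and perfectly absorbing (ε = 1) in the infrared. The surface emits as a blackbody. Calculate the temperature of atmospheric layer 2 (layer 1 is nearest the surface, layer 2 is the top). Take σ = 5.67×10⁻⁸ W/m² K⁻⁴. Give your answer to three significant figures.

76.0 K

By the inverse-square law, S = 1361/9.30² = 15.74 W/m².
The effective emission temperature is T_e = [S(1−α)/(4σ)]^¼ = 76.01 K.
Each opaque layer satisfies 2T_j⁴ = T_{j−1}⁴ + T_{j+1}⁴, giving T_k⁴ = (N+1−k)T_e⁴.
With k = 2: T_2 = (2+1−2)^¼·76.01 K = 76.01 K.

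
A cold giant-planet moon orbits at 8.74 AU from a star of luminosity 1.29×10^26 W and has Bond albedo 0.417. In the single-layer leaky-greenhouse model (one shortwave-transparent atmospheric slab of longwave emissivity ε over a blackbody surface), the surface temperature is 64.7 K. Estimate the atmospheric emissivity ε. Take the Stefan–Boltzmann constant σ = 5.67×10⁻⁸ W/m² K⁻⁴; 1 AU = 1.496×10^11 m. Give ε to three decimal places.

0.238

Orbital distance: d = 8.74 AU = 1.308×10^12 m.
Spreading L over a sphere of radius d: S = 1.29×10^26/(4π·1.31×10^12²) = 6.005 W/m².
Effective temperature: T_e = [S(1−α)/(4σ)]^(1/4) = 62.68 K.
Inverting T_s⁴ = 2T_e⁴/(2−ε): (T_e/T_s)⁴ = 0.8809, so ε = 2(1 − 0.8809) = 0.2383.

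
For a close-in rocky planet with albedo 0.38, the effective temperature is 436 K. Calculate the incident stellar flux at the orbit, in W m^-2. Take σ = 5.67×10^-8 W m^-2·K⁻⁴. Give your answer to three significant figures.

Invert the energy balance for S: S = 4σT⁴/(1−α).
The emitted flux is σT⁴ = 2049 W m^-2.
S = 4·2049/0.62 = 13220 W m^-2.

13200 W m^-2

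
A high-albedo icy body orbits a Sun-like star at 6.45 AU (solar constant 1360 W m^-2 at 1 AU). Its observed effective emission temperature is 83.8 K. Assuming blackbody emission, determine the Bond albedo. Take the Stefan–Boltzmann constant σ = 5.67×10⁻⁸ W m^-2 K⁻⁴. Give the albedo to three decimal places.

0.658

Irradiance scales as 1/d², so S = 1360 W m^-2 × (1/6.45)² = 32.69 W m^-2.
Energy balance: S(1−α)/4 = σT⁴, so 1−α = 4σT⁴/S.
σT⁴ = 2.796 W m^-2, so 4σT⁴ = 11.18 W m^-2.
1−α = 11.18/32.69 = 0.3421, so α = 0.6579.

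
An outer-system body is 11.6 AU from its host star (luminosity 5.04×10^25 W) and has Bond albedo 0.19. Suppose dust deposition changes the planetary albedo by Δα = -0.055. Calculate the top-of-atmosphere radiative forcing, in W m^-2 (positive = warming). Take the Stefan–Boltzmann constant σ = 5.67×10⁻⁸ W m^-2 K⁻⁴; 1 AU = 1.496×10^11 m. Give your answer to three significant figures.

0.0183 W m^-2

Orbital distance: d = 11.6 AU = 1.735×10^12 m.
Spreading L over a sphere of radius d: S = 5.04×10^25/(4π·1.74×10^12²) = 1.332 W m^-2.
ΔF = −(S/4)Δα = −(1.332/4)×(-0.055) = 0.01831 W m^-2.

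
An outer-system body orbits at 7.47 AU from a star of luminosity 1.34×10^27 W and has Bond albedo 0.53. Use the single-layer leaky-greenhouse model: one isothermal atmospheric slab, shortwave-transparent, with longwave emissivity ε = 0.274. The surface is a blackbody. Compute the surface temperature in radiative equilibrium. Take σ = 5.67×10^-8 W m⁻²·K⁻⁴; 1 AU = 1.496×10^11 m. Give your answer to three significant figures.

d = 7.47 × 1.496×10^11 m = 1.118×10^12 m.
Spreading L over a sphere of radius d: S = 1.34×10^27/(4π·1.12×10^12²) = 85.39 W m⁻².
The planet radiates to space at T_e = [S(1−α)/(4σ)]^(1/4) = 115.3 K.
For a single slab of emissivity ε, T_s⁴ = 2T_e⁴/(2−ε); thus T_s = 115.3·(1.159)^(1/4) = 119.7 K.

120 K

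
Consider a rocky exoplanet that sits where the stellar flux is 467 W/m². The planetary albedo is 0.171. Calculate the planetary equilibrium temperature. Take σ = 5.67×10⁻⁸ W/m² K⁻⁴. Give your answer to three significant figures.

203 K

The planet absorbs (1−α)S over its disc πR² and re-emits over 4πR², so the mean absorbed flux is (1−0.171)·467.0/4 = 96.79 W/m².
Set σT⁴ = 96.79 → T = (96.79/σ)^(1/4) = 203.3 K.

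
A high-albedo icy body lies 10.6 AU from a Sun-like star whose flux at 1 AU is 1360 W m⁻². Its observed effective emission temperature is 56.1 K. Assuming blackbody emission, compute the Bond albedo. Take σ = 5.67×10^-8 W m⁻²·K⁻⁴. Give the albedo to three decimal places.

0.814

Irradiance scales as 1/d², so S = 1360 W m⁻² × (1/10.6)² = 12.10 W m⁻².
Rearranging the radiative balance, α = 1 − 4σT⁴/S.
σT⁴ = 0.5616 W m⁻², so 4σT⁴ = 2.246 W m⁻².
Hence α = 1 − 2.246/12.10 = 0.8144.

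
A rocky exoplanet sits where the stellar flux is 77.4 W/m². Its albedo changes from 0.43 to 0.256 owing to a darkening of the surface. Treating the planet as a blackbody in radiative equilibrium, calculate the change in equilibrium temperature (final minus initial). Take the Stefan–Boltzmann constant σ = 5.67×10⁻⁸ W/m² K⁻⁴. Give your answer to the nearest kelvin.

8 K

Before: T₁ = [77.40·0.57/(4σ)]^(1/4) = 118.1 K.
After:  T₂ = [77.40·0.744/(4σ)]^(1/4) = 126.2 K.
Change: 126.2 − 118.1 = 8.133 K.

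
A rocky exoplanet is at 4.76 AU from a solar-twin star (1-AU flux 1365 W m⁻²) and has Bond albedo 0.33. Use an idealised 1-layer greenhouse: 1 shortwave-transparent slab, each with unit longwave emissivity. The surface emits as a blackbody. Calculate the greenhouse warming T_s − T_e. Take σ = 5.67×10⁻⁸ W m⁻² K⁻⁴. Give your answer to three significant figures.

Flux at the orbit: S = 1365/(4.76)² = 60.24 W m⁻².
Top-of-atmosphere balance: σT_e⁴ = S(1−α)/4 = 10.09 W m⁻² → T_e = 115.5 K.
Surface: T_s = (2)^¼·T_e = 137.4 K.
Warming: T_s − T_e = 21.85 K.

21.9 kelvin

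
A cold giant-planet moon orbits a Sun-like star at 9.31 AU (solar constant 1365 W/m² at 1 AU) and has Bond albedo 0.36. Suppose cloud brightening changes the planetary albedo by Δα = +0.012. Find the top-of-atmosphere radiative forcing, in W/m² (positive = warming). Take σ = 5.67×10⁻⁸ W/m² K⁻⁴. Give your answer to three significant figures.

-0.0472 W/m²

By the inverse-square law, S = 1365/9.31² = 15.75 W/m².
ΔF = −(S/4)Δα = −(15.75/4)×(+0.012) = -0.04724 W/m².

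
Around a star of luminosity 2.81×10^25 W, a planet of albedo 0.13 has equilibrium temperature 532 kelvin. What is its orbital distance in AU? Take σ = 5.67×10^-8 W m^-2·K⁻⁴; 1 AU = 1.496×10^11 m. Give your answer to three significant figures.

Required flux: S = 4σT⁴/(1−α) = 20880 W m^-2.
From L = 4πd²S, d = √(2.81×10^25/(4π·20880)) = 1.035×10^10 m = 0.06917 AU.

0.0692 AU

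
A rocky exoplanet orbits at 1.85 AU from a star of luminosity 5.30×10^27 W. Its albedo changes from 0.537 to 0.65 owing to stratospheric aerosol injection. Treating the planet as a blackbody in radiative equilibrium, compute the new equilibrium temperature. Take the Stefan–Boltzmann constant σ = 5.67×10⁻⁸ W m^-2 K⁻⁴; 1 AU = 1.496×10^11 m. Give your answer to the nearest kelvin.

d = 1.85 × 1.496×10^11 m = 2.768×10^11 m.
S = L/(4πd²) = 5506 W m^-2.
New equilibrium: T₂ = [(1−0.65)·5506/(4σ)]^(1/4) = 303.6 K.

304 K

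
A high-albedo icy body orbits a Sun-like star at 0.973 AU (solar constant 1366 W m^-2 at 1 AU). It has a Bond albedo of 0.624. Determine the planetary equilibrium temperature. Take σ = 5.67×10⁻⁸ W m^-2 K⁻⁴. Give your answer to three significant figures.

Irradiance scales as 1/d², so S = 1366 W m^-2 × (1/0.973)² = 1443 W m^-2.
Averaging over the sphere, the absorbed flux is S(1−α)/4 = 135.6 W m^-2.
Balancing against σT⁴: T = (135.6/5.67×10⁻⁸)^(1/4) = 221.2 K.

221 kelvin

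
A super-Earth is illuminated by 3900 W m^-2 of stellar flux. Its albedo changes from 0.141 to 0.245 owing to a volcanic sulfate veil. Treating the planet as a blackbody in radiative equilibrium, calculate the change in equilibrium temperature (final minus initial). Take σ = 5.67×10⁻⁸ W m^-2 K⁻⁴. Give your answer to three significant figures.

With α = 0.141, T₁ = 348.6 K.
Final:   T₂ = [S(1−0.245)/(4σ)]^(1/4) = 337.6 K.
ΔT = T₂ − T₁ = -11.07 K.

-11.1 kelvin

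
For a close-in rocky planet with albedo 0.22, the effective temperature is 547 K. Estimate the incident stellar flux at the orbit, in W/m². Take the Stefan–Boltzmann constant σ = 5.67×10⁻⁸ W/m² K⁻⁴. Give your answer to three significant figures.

From S(1−α)/4 = σT⁴: S = 4σT⁴/(1−α).
σT⁴ = 5.67×10⁻⁸·(547)⁴ = 5076 W/m².
S = 4·5076/0.78 = 26030 W/m².

26000 W/m²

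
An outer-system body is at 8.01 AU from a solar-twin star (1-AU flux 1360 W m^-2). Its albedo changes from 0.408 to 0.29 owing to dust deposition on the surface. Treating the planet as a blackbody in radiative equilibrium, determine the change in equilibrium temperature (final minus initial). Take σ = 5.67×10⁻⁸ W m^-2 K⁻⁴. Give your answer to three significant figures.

4.01 K

By the inverse-square law, S = 1360/8.01² = 21.20 W m^-2.
With α = 0.408, T₁ = 86.25 K.
After:  T₂ = [21.20·0.71/(4σ)]^(1/4) = 90.26 K.
Change: 90.26 − 86.25 = 4.009 K.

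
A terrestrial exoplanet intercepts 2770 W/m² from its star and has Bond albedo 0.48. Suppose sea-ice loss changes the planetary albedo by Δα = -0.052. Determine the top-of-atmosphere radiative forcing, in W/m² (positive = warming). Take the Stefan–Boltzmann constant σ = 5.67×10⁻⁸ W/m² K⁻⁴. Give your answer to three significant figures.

ΔF = −(S/4)Δα = −(2770/4)×(-0.052) = 36.01 W/m².

36.0 W/m²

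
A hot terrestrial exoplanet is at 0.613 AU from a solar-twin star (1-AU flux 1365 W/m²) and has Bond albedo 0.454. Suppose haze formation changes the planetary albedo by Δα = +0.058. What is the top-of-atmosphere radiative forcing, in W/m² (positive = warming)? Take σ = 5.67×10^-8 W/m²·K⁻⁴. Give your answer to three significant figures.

-52.7 W/m²

Flux at the orbit: S = 1365/(0.613)² = 3633 W/m².
The change in absorbed flux is Δ[S(1−α)/4] = −SΔα/4 = -52.67 W/m².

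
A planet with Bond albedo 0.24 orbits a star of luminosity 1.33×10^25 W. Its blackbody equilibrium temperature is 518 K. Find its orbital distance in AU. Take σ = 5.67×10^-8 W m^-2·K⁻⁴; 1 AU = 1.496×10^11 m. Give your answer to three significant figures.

0.0469 AU

Energy balance gives S = 4σT⁴/(1−α) = 21490 W m^-2.
From L = 4πd²S, d = √(1.33×10^25/(4π·21490)) = 7.019×10^9 m = 0.04692 AU.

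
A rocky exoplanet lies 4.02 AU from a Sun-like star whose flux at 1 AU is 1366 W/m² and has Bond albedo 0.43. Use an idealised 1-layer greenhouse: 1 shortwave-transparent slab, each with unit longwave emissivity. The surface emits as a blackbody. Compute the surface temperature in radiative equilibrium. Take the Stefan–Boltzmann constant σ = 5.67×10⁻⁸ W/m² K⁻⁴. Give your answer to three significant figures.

By the inverse-square law, S = 1366/4.02² = 84.53 W/m².
OLR = S(1−α)/4 = 12.05 W/m²; the top layer radiates at T_e = 120.7 K.
For an N-layer opaque stack, T_s⁴ = (N+1)T_e⁴, hence T_s = (2)^(1/4)×120.7 K = 143.6 K.

144 kelvin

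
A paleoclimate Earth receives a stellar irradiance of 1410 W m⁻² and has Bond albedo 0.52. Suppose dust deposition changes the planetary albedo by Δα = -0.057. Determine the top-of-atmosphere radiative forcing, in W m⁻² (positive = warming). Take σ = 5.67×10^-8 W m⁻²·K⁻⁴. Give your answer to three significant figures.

The change in absorbed flux is Δ[S(1−α)/4] = −SΔα/4 = 20.09 W m⁻².

20.1 W m⁻²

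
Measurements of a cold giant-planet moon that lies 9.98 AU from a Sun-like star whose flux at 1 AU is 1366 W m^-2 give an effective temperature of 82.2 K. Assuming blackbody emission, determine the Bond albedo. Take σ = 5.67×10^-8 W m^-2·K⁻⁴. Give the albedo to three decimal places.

Irradiance scales as 1/d², so S = 1366 W m^-2 × (1/9.98)² = 13.71 W m^-2.
Rearranging the radiative balance, α = 1 − 4σT⁴/S.
4σT⁴ = 4·5.67×10⁻⁸·(82.2)⁴ = 10.35 W m^-2.
1−α = 10.35/13.71 = 0.7550, so α = 0.2450.

0.245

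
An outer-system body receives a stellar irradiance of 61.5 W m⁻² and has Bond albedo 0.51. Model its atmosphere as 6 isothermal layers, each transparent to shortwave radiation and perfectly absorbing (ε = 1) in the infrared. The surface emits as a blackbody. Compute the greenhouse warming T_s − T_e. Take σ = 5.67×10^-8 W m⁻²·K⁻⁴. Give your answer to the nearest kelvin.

OLR = S(1−α)/4 = 7.534 W m⁻²; the top layer radiates at T_e = 107.4 K.
T_s = (N+1)^(1/4)·T_e = 174.6 K.
So the greenhouse effect raises the surface by 174.6 − 107.4 = 67.27 K.

67 kelvin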